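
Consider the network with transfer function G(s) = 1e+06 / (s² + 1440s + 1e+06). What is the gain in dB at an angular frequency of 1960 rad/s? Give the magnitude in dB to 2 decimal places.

|(j1960)² + 1440(j1960) + 1e+06| = |-2.8416e+06 + j2.8224e+06| = 4.005e+06
|G(j1960)| = 1e+06 / 4.005e+06 = 0.24968
20 log₁₀(0.24968) = -12.052 dB

-12.05 dB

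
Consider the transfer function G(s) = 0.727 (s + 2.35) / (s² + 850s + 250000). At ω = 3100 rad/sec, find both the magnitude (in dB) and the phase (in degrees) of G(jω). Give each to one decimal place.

|G| = -72.7 dB, ∠G = -74.3 deg

|j3100 + 2.35| = √(3100² + 2.35²) = 3100
|(j3100)² + 850(j3100) + 250000| = |-9.36e+06 + j2.635e+06| = 9.724e+06
|G(j3100)| = 0.727 × 3100 / 9.724e+06 = 0.00023177
20 log₁₀(0.00023177) = -72.70 dB
∠(j3100 + 2.35) = arctan(3100/2.35) = 89.96°
∠[(j3100)² + 850(j3100) + 250000] = ∠[-9.36e+06 + j2.635e+06] = 164.28°
∠G(j3100) = 89.96° − 164.28° = -74.32°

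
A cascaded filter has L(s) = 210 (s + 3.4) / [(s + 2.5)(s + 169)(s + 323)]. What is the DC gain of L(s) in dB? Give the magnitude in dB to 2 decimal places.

-45.63 dB

L(0) = 210 × 3.4 / (2.5 × 169 × 323) = 0.005232
20 log₁₀(0.005232) = -45.627 dB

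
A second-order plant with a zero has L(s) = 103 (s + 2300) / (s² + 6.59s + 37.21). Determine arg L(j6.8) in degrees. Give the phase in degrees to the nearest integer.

∠(j6.8 + 2300) = arctan(6.8/2300) = 0.17°
∠[(j6.8)² + 6.59(j6.8) + 37.21] = ∠[-9.03 + j44.812] = 101.39°
∠L(j6.8) = 0.17° − 101.39° = -101.22°

-101°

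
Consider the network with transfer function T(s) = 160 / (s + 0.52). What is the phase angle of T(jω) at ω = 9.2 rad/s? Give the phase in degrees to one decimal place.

-86.8°

∠(j9.2 + 0.52) = arctan(9.2/0.52) = 86.76°
∠T(j9.2) = −86.76° = -86.76°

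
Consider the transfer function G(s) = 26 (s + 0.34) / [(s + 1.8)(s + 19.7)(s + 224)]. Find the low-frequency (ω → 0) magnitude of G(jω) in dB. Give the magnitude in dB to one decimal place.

G(0) = 26 × 0.34 / (1.8 × 19.7 × 224) = 0.0011129
20 log₁₀(0.0011129) = -59.07 dB

-59.1 dB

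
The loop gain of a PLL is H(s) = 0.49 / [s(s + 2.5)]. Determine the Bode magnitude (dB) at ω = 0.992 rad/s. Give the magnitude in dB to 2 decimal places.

-14.72 dB

|j0.992 + 2.5| = √(0.992² + 2.5²) = 2.69
|j0.992| = 0.992
|H(j0.992)| = 0.49 / (2.69 × 0.992) = 0.18365
20 log₁₀(0.18365) = -14.720 dB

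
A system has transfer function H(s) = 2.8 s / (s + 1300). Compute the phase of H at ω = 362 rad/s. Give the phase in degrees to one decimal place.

74.4°

∠(j362) = 90.00°
∠(j362 + 1300) = arctan(362/1300) = 15.56°
∠H(j362) = 90.00° − 15.56° = 74.44°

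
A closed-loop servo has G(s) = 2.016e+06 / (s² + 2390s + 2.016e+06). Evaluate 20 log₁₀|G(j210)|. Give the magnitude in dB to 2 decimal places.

|(j210)² + 2390(j210) + 2.016e+06| = |1.9719e+06 + j5.019e+05| = 2.035e+06
|G(j210)| = 2.016e+06 / 2.035e+06 = 0.99077
20 log₁₀(0.99077) = -0.081 dB

-0.08 dB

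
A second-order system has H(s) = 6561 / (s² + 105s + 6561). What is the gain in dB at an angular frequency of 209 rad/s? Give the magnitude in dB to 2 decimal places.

-16.35 dB

|(j209)² + 105(j209) + 6561| = |-37120 + j21945| = 4.312e+04
|H(j209)| = 6561 / 4.312e+04 = 0.15215
20 log₁₀(0.15215) = -16.355 dB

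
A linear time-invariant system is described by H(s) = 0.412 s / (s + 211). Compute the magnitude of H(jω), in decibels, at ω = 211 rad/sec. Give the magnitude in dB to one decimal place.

-10.7 dB

|j211| = 211
|j211 + 211| = √(211² + 211²) = 298.4
|H(j211)| = 0.412 × 211 / 298.4 = 0.29133
20 log₁₀(0.29133) = -10.71 dB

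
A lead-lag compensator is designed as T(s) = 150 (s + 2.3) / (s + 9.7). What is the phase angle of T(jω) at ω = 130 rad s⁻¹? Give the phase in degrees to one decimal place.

3.3°

∠(j130 + 2.3) = arctan(130/2.3) = 88.99°
∠(j130 + 9.7) = arctan(130/9.7) = 85.73°
∠T(j130) = 88.99° − 85.73° = 3.25°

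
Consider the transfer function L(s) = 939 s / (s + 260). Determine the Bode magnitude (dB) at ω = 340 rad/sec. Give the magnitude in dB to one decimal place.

|j340| = 340
|j340 + 260| = √(340² + 260²) = 428
|L(j340)| = 939 × 340 / 428 = 745.9
20 log₁₀(745.9) = 57.45 dB

57.5 dB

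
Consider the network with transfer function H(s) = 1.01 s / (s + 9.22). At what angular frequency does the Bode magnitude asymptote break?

The single real pole at s = −9.22 gives a corner at ω = 9.22 rad/s.

9.22 rad/s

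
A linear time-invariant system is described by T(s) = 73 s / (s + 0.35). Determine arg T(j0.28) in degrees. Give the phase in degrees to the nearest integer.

51°

∠(j0.28) = 90.00°
∠(j0.28 + 0.35) = arctan(0.28/0.35) = 38.66°
∠T(j0.28) = 90.00° − 38.66° = 51.34°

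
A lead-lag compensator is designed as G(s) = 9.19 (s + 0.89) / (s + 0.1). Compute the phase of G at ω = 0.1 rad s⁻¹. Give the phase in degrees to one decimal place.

∠(j0.1 + 0.89) = arctan(0.1/0.89) = 6.41°
∠(j0.1 + 0.1) = arctan(0.1/0.1) = 45.00°
∠G(j0.1) = 6.41° − 45.00° = -38.59°

-38.6°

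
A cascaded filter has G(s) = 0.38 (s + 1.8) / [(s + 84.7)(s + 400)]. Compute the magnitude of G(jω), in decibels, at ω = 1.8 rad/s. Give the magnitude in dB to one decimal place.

|j1.8 + 1.8| = √(1.8² + 1.8²) = 2.546
|j1.8 + 84.7| = √(1.8² + 84.7²) = 84.72
|j1.8 + 400| = √(1.8² + 400²) = 400
|G(j1.8)| = 0.38 × 2.546 / (84.72 × 400) = 2.8545e-05
20 log₁₀(2.8545e-05) = -90.89 dB

-90.9 dB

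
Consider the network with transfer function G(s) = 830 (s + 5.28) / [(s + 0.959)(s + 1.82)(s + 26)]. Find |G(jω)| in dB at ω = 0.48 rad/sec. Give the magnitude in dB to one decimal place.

38.5 dB

|j0.48 + 5.28| = √(0.48² + 5.28²) = 5.302
|j0.48 + 0.959| = √(0.48² + 0.959²) = 1.072
|j0.48 + 1.82| = √(0.48² + 1.82²) = 1.882
|j0.48 + 26| = √(0.48² + 26²) = 26
|G(j0.48)| = 830 × 5.302 / (1.072 × 1.882 × 26) = 83.833
20 log₁₀(83.833) = 38.47 dB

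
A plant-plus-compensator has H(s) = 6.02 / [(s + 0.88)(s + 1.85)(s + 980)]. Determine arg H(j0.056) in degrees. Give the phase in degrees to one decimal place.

∠(j0.056 + 0.88) = arctan(0.056/0.88) = 3.64°
∠(j0.056 + 1.85) = arctan(0.056/1.85) = 1.73°
∠(j0.056 + 980) = arctan(0.056/980) = 0.00°
∠H(j0.056) = − (3.64° + 1.73° + 0.00°) = -5.38°

-5.4 deg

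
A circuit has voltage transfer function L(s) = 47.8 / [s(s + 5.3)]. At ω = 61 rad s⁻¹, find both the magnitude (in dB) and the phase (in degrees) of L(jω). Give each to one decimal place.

|j61 + 5.3| = √(61² + 5.3²) = 61.23
|j61| = 61
|L(j61)| = 47.8 / (61.23 × 61) = 0.012798
20 log₁₀(0.012798) = -37.86 dB
∠(j61 + 5.3) = arctan(61/5.3) = 85.03°
∠(j61) = 90.00°
∠L(j61) = − (85.03° + 90.00°) = -175.03°

|L| = -37.9 dB, ∠L = -175.0°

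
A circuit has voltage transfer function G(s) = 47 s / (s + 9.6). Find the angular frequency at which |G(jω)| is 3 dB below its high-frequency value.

9.6 rad/sec

For a single-pole high-pass, the −3 dB point is at the pole: ω = 9.6 rad/sec.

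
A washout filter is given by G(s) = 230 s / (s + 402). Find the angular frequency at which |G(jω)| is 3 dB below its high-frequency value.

For a single-pole high-pass, the −3 dB point is at the pole: ω = 402 rad/s.

402 rad/s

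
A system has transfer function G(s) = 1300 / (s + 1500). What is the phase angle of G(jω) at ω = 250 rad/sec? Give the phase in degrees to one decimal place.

∠(j250 + 1500) = arctan(250/1500) = 9.46°
∠G(j250) = −9.46° = -9.46°

-9.5°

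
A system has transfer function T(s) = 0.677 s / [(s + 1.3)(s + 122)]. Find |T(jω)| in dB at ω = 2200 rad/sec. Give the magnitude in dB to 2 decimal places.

|j2200| = 2200
|j2200 + 1.3| = √(2200² + 1.3²) = 2200
|j2200 + 122| = √(2200² + 122²) = 2203
|T(j2200)| = 0.677 × 2200 / (2200 × 2203) = 0.00030726
20 log₁₀(0.00030726) = -70.250 dB

-70.25 dB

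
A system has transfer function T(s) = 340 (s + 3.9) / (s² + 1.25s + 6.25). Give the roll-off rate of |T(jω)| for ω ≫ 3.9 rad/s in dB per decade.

-20 dB/decade

With 1 zero and 2 poles, the high-frequency asymptotic slope is 20 × (1 − 2) = -20 dB/decade.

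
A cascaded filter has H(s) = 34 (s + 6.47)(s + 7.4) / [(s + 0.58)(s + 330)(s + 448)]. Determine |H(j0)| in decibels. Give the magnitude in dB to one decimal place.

-34.4 dB

H(0) = 34 × 6.47 × 7.4 / (0.58 × 330 × 448) = 0.018984
20 log₁₀(0.018984) = -34.43 dB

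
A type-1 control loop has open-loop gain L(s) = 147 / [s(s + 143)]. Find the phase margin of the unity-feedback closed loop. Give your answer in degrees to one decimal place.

Gain crossover: |L(jω)| = 1 at ω ≈ 1.03 rad/s.
∠L(j1.03) = −90° − arctan(1.03/143) ≈ -90.41°
PM = 180° + (-90.41°) = 89.59°

89.6°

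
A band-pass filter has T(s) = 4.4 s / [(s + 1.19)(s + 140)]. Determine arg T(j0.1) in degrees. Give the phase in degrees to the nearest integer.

∠(j0.1) = 90.00°
∠(j0.1 + 1.19) = arctan(0.1/1.19) = 4.80°
∠(j0.1 + 140) = arctan(0.1/140) = 0.04°
∠T(j0.1) = 90.00° − (4.80° + 0.04°) = 85.16°

85 deg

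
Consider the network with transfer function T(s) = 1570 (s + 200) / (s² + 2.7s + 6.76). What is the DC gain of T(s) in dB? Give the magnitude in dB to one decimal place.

T(0) = 1570 × 200 / 6.76 = 46450
20 log₁₀(46450) = 93.34 dB

93.3 dB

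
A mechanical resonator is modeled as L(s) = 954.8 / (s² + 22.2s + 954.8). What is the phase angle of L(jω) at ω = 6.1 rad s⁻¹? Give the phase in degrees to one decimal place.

∠[(j6.1)² + 22.2(j6.1) + 954.8] = ∠[917.59 + j135.42] = 8.40°
∠L(j6.1) = −8.40° = -8.40°

-8.4°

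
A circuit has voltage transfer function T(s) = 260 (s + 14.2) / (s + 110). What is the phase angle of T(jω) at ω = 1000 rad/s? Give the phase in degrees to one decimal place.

5.5°

∠(j1000 + 14.2) = arctan(1000/14.2) = 89.19°
∠(j1000 + 110) = arctan(1000/110) = 83.72°
∠T(j1000) = 89.19° − 83.72° = 5.46°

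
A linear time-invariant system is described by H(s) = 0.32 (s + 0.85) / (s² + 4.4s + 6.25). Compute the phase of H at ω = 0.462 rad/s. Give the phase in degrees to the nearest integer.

∠(j0.462 + 0.85) = arctan(0.462/0.85) = 28.53°
∠[(j0.462)² + 4.4(j0.462) + 6.25] = ∠[6.0366 + j2.0328] = 18.61°
∠H(j0.462) = 28.53° − 18.61° = 9.91°

10 deg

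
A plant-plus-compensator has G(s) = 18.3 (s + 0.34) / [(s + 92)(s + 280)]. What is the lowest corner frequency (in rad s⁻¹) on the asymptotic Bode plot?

Break frequencies occur at each pole and zero magnitude: 0.34 rad s⁻¹, 92 rad s⁻¹, 280 rad s⁻¹.
The lowest is 0.34 rad s⁻¹.

0.34 rad s⁻¹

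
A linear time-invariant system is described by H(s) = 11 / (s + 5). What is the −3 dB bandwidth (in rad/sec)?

For a single-pole low-pass, the −3 dB point is at the pole: ω = 5 rad/sec.

5 rad/sec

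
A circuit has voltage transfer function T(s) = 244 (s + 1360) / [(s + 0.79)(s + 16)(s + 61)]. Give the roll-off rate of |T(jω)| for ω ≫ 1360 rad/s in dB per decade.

-40 dB/decade

With 1 zero and 3 poles, the high-frequency asymptotic slope is 20 × (1 − 3) = -40 dB/decade.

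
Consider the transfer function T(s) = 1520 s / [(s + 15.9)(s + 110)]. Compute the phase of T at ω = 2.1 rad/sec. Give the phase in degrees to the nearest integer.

∠(j2.1) = 90.00°
∠(j2.1 + 15.9) = arctan(2.1/15.9) = 7.52°
∠(j2.1 + 110) = arctan(2.1/110) = 1.09°
∠T(j2.1) = 90.00° − (7.52° + 1.09°) = 81.38°

81 deg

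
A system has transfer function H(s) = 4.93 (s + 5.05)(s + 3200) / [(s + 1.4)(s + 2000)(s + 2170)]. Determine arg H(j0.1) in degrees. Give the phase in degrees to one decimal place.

-3.0°

∠(j0.1 + 5.05) = arctan(0.1/5.05) = 1.13°
∠(j0.1 + 3200) = arctan(0.1/3200) = 0.00°
∠(j0.1 + 1.4) = arctan(0.1/1.4) = 4.09°
∠(j0.1 + 2000) = arctan(0.1/2000) = 0.00°
∠(j0.1 + 2170) = arctan(0.1/2170) = 0.00°
∠H(j0.1) = 1.13° + 0.00° − (4.09° + 0.00° + 0.00°) = -2.95°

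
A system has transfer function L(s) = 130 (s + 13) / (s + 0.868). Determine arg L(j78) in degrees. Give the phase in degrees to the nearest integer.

∠(j78 + 13) = arctan(78/13) = 80.54°
∠(j78 + 0.868) = arctan(78/0.868) = 89.36°
∠L(j78) = 80.54° − 89.36° = -8.82°

-9 deg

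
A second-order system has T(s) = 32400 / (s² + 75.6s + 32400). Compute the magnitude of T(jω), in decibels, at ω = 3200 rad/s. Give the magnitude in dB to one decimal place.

|(j3200)² + 75.6(j3200) + 32400| = |-1.0208e+07 + j2.4192e+05| = 1.021e+07
|T(j3200)| = 32400 / 1.021e+07 = 0.0031732
20 log₁₀(0.0031732) = -49.97 dB

-50.0 dB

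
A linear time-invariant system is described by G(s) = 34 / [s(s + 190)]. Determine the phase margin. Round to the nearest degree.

90 deg

Gain crossover: |G(jω)| = 1 at ω ≈ 0.179 rad/s.
∠G(j0.179) = −90° − arctan(0.179/190) ≈ -90.05°
PM = 180° + (-90.05°) = 89.95°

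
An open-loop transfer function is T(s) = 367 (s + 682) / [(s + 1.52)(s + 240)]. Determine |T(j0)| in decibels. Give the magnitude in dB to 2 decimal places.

56.73 dB

T(0) = 367 × 682 / (1.52 × 240) = 686.11
20 log₁₀(686.11) = 56.728 dB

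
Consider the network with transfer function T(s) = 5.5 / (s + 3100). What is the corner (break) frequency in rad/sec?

3100 rad/sec

The single real pole at s = −3100 gives a corner at ω = 3100 rad/sec.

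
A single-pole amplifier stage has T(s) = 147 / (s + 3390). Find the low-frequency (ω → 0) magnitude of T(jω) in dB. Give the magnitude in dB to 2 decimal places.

T(0) = 147 / 3390 = 0.043363
20 log₁₀(0.043363) = -27.258 dB

-27.26 dB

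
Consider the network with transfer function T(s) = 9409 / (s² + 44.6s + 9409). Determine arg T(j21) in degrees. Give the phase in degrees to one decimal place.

∠[(j21)² + 44.6(j21) + 9409] = ∠[8968 + j936.6] = 5.96°
∠T(j21) = −5.96° = -5.96°

-6.0 deg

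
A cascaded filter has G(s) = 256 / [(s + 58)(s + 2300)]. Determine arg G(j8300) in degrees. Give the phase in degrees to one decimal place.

∠(j8300 + 58) = arctan(8300/58) = 89.60°
∠(j8300 + 2300) = arctan(8300/2300) = 74.51°
∠G(j8300) = − (89.60° + 74.51°) = -164.11°

-164.1°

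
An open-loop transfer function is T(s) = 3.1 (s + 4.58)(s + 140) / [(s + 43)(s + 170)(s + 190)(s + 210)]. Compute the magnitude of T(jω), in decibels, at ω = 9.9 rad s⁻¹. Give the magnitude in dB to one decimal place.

|j9.9 + 4.58| = √(9.9² + 4.58²) = 10.91
|j9.9 + 140| = √(9.9² + 140²) = 140.3
|j9.9 + 43| = √(9.9² + 43²) = 44.12
|j9.9 + 170| = √(9.9² + 170²) = 170.3
|j9.9 + 190| = √(9.9² + 190²) = 190.3
|j9.9 + 210| = √(9.9² + 210²) = 210.2
|T(j9.9)| = 3.1 × 10.91 × 140.3 / (44.12 × 170.3 × 190.3 × 210.2) = 1.5791e-05
20 log₁₀(1.5791e-05) = -96.03 dB

-96.0 dB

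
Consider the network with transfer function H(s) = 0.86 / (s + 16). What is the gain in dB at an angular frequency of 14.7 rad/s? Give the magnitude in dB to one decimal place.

|j14.7 + 16| = √(14.7² + 16²) = 21.73
|H(j14.7)| = 0.86 / 21.73 = 0.039581
20 log₁₀(0.039581) = -28.05 dB

-28.1 dB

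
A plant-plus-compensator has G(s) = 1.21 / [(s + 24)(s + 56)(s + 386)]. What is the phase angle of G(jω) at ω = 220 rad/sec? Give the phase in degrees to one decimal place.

∠(j220 + 24) = arctan(220/24) = 83.77°
∠(j220 + 56) = arctan(220/56) = 75.72°
∠(j220 + 386) = arctan(220/386) = 29.68°
∠G(j220) = − (83.77° + 75.72° + 29.68°) = -189.17°

-189.2°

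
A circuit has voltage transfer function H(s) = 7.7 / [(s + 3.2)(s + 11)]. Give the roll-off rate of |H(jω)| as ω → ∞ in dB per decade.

With 0 zeros and 2 poles, the high-frequency asymptotic slope is 20 × (0 − 2) = -40 dB/decade.

-40 dB/decade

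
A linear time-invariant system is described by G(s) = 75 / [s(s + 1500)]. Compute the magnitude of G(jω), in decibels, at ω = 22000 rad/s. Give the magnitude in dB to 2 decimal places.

|j22000 + 1500| = √(22000² + 1500²) = 2.205e+04
|j22000| = 2.2e+04
|G(j22000)| = 75 / (2.205e+04 × 2.2e+04) = 1.546e-07
20 log₁₀(1.546e-07) = -136.216 dB

-136.22 dB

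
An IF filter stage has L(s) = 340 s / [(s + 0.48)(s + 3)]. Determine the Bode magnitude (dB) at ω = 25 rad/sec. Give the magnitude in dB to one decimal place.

|j25| = 25
|j25 + 0.48| = √(25² + 0.48²) = 25
|j25 + 3| = √(25² + 3²) = 25.18
|L(j25)| = 340 × 25 / (25 × 25.18) = 13.501
20 log₁₀(13.501) = 22.61 dB

22.6 dB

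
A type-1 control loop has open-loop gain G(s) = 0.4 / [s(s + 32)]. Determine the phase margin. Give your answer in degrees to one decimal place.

Gain crossover: |G(jω)| = 1 at ω ≈ 0.0125 rad/s.
∠G(j0.0125) = −90° − arctan(0.0125/32) ≈ -90.02°
PM = 180° + (-90.02°) = 89.98°

90.0 deg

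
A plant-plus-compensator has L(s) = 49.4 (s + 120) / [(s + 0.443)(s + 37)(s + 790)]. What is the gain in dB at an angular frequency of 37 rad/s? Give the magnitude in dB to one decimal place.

|j37 + 120| = √(37² + 120²) = 125.6
|j37 + 0.443| = √(37² + 0.443²) = 37
|j37 + 37| = √(37² + 37²) = 52.33
|j37 + 790| = √(37² + 790²) = 790.9
|L(j37)| = 49.4 × 125.6 / (37 × 52.33 × 790.9) = 0.0040511
20 log₁₀(0.0040511) = -47.85 dB

-47.8 dB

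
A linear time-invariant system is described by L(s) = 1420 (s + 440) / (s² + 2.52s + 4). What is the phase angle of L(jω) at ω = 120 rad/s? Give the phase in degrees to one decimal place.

∠(j120 + 440) = arctan(120/440) = 15.26°
∠[(j120)² + 2.52(j120) + 4] = ∠[-14396 + j302.4] = 178.80°
∠L(j120) = 15.26° − 178.80° = -163.54°

-163.5°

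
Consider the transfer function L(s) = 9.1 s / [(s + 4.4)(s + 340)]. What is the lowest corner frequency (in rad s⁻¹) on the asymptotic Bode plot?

4.4 rad s⁻¹

Break frequencies occur at each pole and zero magnitude: 4.4 rad s⁻¹, 340 rad s⁻¹.
The lowest is 4.4 rad s⁻¹.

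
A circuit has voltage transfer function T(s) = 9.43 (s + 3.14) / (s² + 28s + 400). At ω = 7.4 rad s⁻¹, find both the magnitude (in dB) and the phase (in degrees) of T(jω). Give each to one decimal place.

|T| = -14.5 dB, ∠T = 36.0°

|j7.4 + 3.14| = √(7.4² + 3.14²) = 8.039
|(j7.4)² + 28(j7.4) + 400| = |345.24 + j207.2| = 402.6
|T(j7.4)| = 9.43 × 8.039 / 402.6 = 0.18827
20 log₁₀(0.18827) = -14.50 dB
∠(j7.4 + 3.14) = arctan(7.4/3.14) = 67.01°
∠[(j7.4)² + 28(j7.4) + 400] = ∠[345.24 + j207.2] = 30.97°
∠T(j7.4) = 67.01° − 30.97° = 36.04°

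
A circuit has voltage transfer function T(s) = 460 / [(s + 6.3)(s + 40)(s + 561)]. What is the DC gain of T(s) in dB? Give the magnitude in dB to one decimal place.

-49.8 dB

T(0) = 460 / (6.3 × 40 × 561) = 0.0032538
20 log₁₀(0.0032538) = -49.75 dB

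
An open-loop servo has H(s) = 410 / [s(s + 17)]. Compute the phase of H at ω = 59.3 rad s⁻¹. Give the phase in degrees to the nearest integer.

-164 deg

∠(j59.3 + 17) = arctan(59.3/17) = 74.00°
∠(j59.3) = 90.00°
∠H(j59.3) = − (74.00° + 90.00°) = -164.00°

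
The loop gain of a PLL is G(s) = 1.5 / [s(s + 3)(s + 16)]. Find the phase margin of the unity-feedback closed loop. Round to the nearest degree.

Gain crossover: |G(jω)| = 1 at ω ≈ 0.0312 rad/s.
∠G(j0.0312) = −90° − arctan(0.0312/3) − arctan(0.0312/16) ≈ -90.71°
PM = 180° + (-90.71°) = 89.29°

89°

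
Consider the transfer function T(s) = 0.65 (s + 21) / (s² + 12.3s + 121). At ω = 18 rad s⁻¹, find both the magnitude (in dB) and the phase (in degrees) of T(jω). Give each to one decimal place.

|T| = -24.5 dB, ∠T = -91.9°

|j18 + 21| = √(18² + 21²) = 27.66
|(j18)² + 12.3(j18) + 121| = |-203 + j221.4| = 300.4
|T(j18)| = 0.65 × 27.66 / 300.4 = 0.059852
20 log₁₀(0.059852) = -24.46 dB
∠(j18 + 21) = arctan(18/21) = 40.60°
∠[(j18)² + 12.3(j18) + 121] = ∠[-203 + j221.4] = 132.52°
∠T(j18) = 40.60° − 132.52° = -91.92°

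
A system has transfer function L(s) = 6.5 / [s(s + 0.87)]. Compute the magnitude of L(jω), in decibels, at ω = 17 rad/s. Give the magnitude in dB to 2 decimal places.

|j17 + 0.87| = √(17² + 0.87²) = 17.02
|j17| = 17
|L(j17)| = 6.5 / (17.02 × 17) = 0.022462
20 log₁₀(0.022462) = -32.971 dB

-32.97 dB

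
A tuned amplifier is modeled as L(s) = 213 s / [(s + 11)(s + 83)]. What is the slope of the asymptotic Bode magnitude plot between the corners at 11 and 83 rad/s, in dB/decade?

0 dB/decade

In this band the factors already past their corner are: 1 differentiator zero, pole at 11; net slope = 0 dB/decade.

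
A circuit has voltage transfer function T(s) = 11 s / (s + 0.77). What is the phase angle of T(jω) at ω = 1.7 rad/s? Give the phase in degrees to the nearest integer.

24°

∠(j1.7) = 90.00°
∠(j1.7 + 0.77) = arctan(1.7/0.77) = 65.63°
∠T(j1.7) = 90.00° − 65.63° = 24.37°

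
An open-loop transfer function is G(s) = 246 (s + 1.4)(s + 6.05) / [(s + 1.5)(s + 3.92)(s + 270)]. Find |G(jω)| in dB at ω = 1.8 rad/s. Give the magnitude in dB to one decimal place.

2.3 dB

|j1.8 + 1.4| = √(1.8² + 1.4²) = 2.28
|j1.8 + 6.05| = √(1.8² + 6.05²) = 6.312
|j1.8 + 1.5| = √(1.8² + 1.5²) = 2.343
|j1.8 + 3.92| = √(1.8² + 3.92²) = 4.314
|j1.8 + 270| = √(1.8² + 270²) = 270
|G(j1.8)| = 246 × 2.28 × 6.312 / (2.343 × 4.314 × 270) = 1.2975
20 log₁₀(1.2975) = 2.26 dB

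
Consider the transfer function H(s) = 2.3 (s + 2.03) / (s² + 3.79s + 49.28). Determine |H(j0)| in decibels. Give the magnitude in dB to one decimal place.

H(0) = 2.3 × 2.03 / 49.28 = 0.094744
20 log₁₀(0.094744) = -20.47 dB

-20.5 dB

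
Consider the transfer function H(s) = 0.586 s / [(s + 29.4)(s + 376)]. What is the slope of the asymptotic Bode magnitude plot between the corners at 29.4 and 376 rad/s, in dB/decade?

0 dB/decade

In this band the factors already past their corner are: 1 differentiator zero, pole at 29.4; net slope = 0 dB/decade.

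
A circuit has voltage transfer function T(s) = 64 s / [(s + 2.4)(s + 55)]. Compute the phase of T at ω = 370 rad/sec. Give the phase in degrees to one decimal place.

∠(j370) = 90.00°
∠(j370 + 2.4) = arctan(370/2.4) = 89.63°
∠(j370 + 55) = arctan(370/55) = 81.54°
∠T(j370) = 90.00° − (89.63° + 81.54°) = -81.17°

-81.2 deg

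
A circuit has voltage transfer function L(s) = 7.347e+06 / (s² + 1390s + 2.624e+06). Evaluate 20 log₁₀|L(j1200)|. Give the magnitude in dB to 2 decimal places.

11.11 dB

|(j1200)² + 1390(j1200) + 2.624e+06| = |1.184e+06 + j1.668e+06| = 2.046e+06
|L(j1200)| = 7.347e+06 / 2.046e+06 = 3.5918
20 log₁₀(3.5918) = 11.106 dB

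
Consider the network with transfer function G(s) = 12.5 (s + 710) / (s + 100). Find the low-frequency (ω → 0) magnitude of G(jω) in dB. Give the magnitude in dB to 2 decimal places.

G(0) = 12.5 × 710 / 100 = 88.75
20 log₁₀(88.75) = 38.963 dB

38.96 dB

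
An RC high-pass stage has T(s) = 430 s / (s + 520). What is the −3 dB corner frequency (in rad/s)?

520 rad/s

For a single-pole high-pass, the −3 dB point is at the pole: ω = 520 rad/s.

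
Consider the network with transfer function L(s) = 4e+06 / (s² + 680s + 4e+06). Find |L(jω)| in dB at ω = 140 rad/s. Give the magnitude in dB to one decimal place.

|(j140)² + 680(j140) + 4e+06| = |3.9804e+06 + j95200| = 3.982e+06
|L(j140)| = 4e+06 / 3.982e+06 = 1.0046
20 log₁₀(1.0046) = 0.04 dB

0.0 dB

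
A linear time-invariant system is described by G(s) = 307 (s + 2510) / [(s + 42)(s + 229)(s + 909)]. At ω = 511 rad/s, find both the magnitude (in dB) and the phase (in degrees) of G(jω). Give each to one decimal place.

|j511 + 2510| = √(511² + 2510²) = 2561
|j511 + 42| = √(511² + 42²) = 512.7
|j511 + 229| = √(511² + 229²) = 560
|j511 + 909| = √(511² + 909²) = 1043
|G(j511)| = 307 × 2561 / (512.7 × 560 × 1043) = 0.0026266
20 log₁₀(0.0026266) = -51.61 dB
∠(j511 + 2510) = arctan(511/2510) = 11.51°
∠(j511 + 42) = arctan(511/42) = 85.30°
∠(j511 + 229) = arctan(511/229) = 65.86°
∠(j511 + 909) = arctan(511/909) = 29.34°
∠G(j511) = 11.51° − (85.30° + 65.86° + 29.34°) = -169.00°

|G| = -51.6 dB, ∠G = -169.0 deg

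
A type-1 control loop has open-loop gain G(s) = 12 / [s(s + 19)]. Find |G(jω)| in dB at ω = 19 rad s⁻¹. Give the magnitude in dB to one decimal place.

-32.6 dB

|j19 + 19| = √(19² + 19²) = 26.87
|j19| = 19
|G(j19)| = 12 / (26.87 × 19) = 0.023505
20 log₁₀(0.023505) = -32.58 dB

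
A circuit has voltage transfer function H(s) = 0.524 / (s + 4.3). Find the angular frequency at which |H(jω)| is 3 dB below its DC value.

For a single-pole low-pass, the −3 dB point is at the pole: ω = 4.3 rad s⁻¹.

4.3 rad s⁻¹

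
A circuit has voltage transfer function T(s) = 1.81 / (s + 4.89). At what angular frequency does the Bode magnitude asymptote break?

4.89 rad/s

The single real pole at s = −4.89 gives a corner at ω = 4.89 rad/s.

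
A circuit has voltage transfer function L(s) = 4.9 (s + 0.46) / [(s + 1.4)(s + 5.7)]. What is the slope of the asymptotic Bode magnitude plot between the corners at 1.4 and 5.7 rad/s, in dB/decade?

0 dB/decade

In this band the factors already past their corner are: zero at 0.46, pole at 1.4; net slope = 0 dB/decade.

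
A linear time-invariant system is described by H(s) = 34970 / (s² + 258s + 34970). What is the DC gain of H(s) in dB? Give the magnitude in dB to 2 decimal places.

H(0) = 34970 / 34970 = 1
20 log₁₀(1) = 0.000 dB

0.00 dB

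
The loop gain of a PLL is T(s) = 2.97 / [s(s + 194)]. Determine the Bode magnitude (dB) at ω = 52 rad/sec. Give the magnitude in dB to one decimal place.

|j52 + 194| = √(52² + 194²) = 200.8
|j52| = 52
|T(j52)| = 2.97 / (200.8 × 52) = 0.00028437
20 log₁₀(0.00028437) = -70.92 dB

-70.9 dB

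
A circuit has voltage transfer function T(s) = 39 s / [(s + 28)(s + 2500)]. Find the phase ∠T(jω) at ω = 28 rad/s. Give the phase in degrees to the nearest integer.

44°

∠(j28) = 90.00°
∠(j28 + 28) = arctan(28/28) = 45.00°
∠(j28 + 2500) = arctan(28/2500) = 0.64°
∠T(j28) = 90.00° − (45.00° + 0.64°) = 44.36°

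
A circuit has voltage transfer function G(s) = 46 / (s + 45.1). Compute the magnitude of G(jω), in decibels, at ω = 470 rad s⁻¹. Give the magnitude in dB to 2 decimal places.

-20.23 dB

|j470 + 45.1| = √(470² + 45.1²) = 472.2
|G(j470)| = 46 / 472.2 = 0.097425
20 log₁₀(0.097425) = -20.227 dB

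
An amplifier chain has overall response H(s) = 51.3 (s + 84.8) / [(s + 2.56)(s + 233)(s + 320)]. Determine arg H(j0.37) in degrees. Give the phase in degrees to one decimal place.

∠(j0.37 + 84.8) = arctan(0.37/84.8) = 0.25°
∠(j0.37 + 2.56) = arctan(0.37/2.56) = 8.22°
∠(j0.37 + 233) = arctan(0.37/233) = 0.09°
∠(j0.37 + 320) = arctan(0.37/320) = 0.07°
∠H(j0.37) = 0.25° − (8.22° + 0.09° + 0.07°) = -8.13°

-8.1°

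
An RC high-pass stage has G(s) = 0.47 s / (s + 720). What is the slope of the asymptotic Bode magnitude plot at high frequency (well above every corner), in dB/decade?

With 1 zero and 1 pole, the high-frequency asymptotic slope is 20 × (1 − 1) = 0 dB/decade.

0 dB/decade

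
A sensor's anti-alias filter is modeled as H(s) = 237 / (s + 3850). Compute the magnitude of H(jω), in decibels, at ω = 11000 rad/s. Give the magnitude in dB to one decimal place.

|j11000 + 3850| = √(11000² + 3850²) = 1.165e+04
|H(j11000)| = 237 / 1.165e+04 = 0.020336
20 log₁₀(0.020336) = -33.83 dB

-33.8 dB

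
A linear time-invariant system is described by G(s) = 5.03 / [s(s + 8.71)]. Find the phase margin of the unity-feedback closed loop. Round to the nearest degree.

Gain crossover: |G(jω)| = 1 at ω ≈ 0.576 rad/s.
∠G(j0.576) = −90° − arctan(0.576/8.71) ≈ -93.79°
PM = 180° + (-93.79°) = 86.21°

86°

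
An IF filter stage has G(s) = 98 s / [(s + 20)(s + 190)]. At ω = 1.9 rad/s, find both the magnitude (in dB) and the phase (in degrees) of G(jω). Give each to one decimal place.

|G| = -26.2 dB, ∠G = 84.0°

|j1.9| = 1.9
|j1.9 + 20| = √(1.9² + 20²) = 20.09
|j1.9 + 190| = √(1.9² + 190²) = 190
|G(j1.9)| = 98 × 1.9 / (20.09 × 190) = 0.048778
20 log₁₀(0.048778) = -26.24 dB
∠(j1.9) = 90.00°
∠(j1.9 + 20) = arctan(1.9/20) = 5.43°
∠(j1.9 + 190) = arctan(1.9/190) = 0.57°
∠G(j1.9) = 90.00° − (5.43° + 0.57°) = 84.00°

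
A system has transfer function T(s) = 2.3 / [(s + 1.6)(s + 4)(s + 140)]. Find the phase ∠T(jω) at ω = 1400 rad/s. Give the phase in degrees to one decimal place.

∠(j1400 + 1.6) = arctan(1400/1.6) = 89.93°
∠(j1400 + 4) = arctan(1400/4) = 89.84°
∠(j1400 + 140) = arctan(1400/140) = 84.29°
∠T(j1400) = − (89.93° + 89.84° + 84.29°) = -264.06°

-264.1°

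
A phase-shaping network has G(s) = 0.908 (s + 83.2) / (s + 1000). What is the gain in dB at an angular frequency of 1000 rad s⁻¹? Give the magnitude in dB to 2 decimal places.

|j1000 + 83.2| = √(1000² + 83.2²) = 1003
|j1000 + 1000| = √(1000² + 1000²) = 1414
|G(j1000)| = 0.908 × 1003 / 1414 = 0.64427
20 log₁₀(0.64427) = -3.819 dB

-3.82 dB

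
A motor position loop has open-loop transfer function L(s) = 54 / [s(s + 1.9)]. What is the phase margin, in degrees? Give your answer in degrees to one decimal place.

Gain crossover: |L(jω)| = 1 at ω ≈ 7.23 rad/s.
∠L(j7.23) = −90° − arctan(7.23/1.9) ≈ -165.27°
PM = 180° + (-165.27°) = 14.73°

14.7°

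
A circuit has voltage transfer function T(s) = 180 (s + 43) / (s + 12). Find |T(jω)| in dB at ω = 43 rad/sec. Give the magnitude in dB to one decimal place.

|j43 + 43| = √(43² + 43²) = 60.81
|j43 + 12| = √(43² + 12²) = 44.64
|T(j43)| = 180 × 60.81 / 44.64 = 245.19
20 log₁₀(245.19) = 47.79 dB

47.8 dB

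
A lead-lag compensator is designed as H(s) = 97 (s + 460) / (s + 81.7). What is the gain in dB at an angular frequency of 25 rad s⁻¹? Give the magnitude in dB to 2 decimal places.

54.37 dB

|j25 + 460| = √(25² + 460²) = 460.7
|j25 + 81.7| = √(25² + 81.7²) = 85.44
|H(j25)| = 97 × 460.7 / 85.44 = 523.01
20 log₁₀(523.01) = 54.370 dB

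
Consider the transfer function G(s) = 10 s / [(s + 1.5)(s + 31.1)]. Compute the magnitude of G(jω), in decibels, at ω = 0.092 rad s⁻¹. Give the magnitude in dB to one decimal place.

|j0.092| = 0.092
|j0.092 + 1.5| = √(0.092² + 1.5²) = 1.503
|j0.092 + 31.1| = √(0.092² + 31.1²) = 31.1
|G(j0.092)| = 10 × 0.092 / (1.503 × 31.1) = 0.019684
20 log₁₀(0.019684) = -34.12 dB

-34.1 dB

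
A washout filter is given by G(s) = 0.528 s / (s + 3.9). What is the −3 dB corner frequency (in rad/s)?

For a single-pole high-pass, the −3 dB point is at the pole: ω = 3.9 rad/s.

3.9 rad/s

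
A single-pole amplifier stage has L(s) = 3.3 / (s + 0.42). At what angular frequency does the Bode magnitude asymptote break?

The single real pole at s = −0.42 gives a corner at ω = 0.42 rad/s.

0.42 rad/s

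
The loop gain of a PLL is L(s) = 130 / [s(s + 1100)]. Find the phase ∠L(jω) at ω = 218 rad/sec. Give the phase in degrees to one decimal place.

∠(j218 + 1100) = arctan(218/1100) = 11.21°
∠(j218) = 90.00°
∠L(j218) = − (11.21° + 90.00°) = -101.21°

-101.2 deg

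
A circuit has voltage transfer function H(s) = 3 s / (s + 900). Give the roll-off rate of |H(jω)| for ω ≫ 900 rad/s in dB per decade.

0 dB/decade

With 1 zero and 1 pole, the high-frequency asymptotic slope is 20 × (1 − 1) = 0 dB/decade.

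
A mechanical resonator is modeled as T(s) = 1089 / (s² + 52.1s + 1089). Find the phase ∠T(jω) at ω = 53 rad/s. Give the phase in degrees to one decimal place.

∠[(j53)² + 52.1(j53) + 1089] = ∠[-1720 + j2761.3] = 121.92°
∠T(j53) = −121.92° = -121.92°

-121.9°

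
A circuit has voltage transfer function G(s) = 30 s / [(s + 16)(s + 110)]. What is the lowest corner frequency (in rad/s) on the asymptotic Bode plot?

Break frequencies occur at each pole and zero magnitude: 16 rad/s, 110 rad/s.
The lowest is 16 rad/s.

16 rad/s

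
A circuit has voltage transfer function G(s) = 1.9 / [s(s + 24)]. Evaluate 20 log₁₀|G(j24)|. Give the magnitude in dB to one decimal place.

-52.6 dB

|j24 + 24| = √(24² + 24²) = 33.94
|j24| = 24
|G(j24)| = 1.9 / (33.94 × 24) = 0.0023325
20 log₁₀(0.0023325) = -52.64 dB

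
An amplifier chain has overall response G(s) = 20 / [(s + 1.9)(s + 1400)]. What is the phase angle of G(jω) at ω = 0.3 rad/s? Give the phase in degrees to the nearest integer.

∠(j0.3 + 1.9) = arctan(0.3/1.9) = 8.97°
∠(j0.3 + 1400) = arctan(0.3/1400) = 0.01°
∠G(j0.3) = − (8.97° + 0.01°) = -8.98°

-9 deg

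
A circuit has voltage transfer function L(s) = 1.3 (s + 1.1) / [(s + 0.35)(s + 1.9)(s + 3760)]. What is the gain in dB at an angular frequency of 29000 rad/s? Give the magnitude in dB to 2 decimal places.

-176.29 dB

|j29000 + 1.1| = √(29000² + 1.1²) = 2.9e+04
|j29000 + 0.35| = √(29000² + 0.35²) = 2.9e+04
|j29000 + 1.9| = √(29000² + 1.9²) = 2.9e+04
|j29000 + 3760| = √(29000² + 3760²) = 2.924e+04
|L(j29000)| = 1.3 × 2.9e+04 / (2.9e+04 × 2.9e+04 × 2.924e+04) = 1.5329e-09
20 log₁₀(1.5329e-09) = -176.289 dB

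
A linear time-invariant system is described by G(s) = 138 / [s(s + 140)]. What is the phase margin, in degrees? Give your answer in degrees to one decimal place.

Gain crossover: |G(jω)| = 1 at ω ≈ 0.986 rad/s.
∠G(j0.986) = −90° − arctan(0.986/140) ≈ -90.40°
PM = 180° + (-90.40°) = 89.60°

89.6°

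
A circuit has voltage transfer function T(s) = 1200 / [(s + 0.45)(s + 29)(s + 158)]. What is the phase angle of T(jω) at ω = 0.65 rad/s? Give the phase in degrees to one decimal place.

-56.8°

∠(j0.65 + 0.45) = arctan(0.65/0.45) = 55.30°
∠(j0.65 + 29) = arctan(0.65/29) = 1.28°
∠(j0.65 + 158) = arctan(0.65/158) = 0.24°
∠T(j0.65) = − (55.30° + 1.28° + 0.24°) = -56.82°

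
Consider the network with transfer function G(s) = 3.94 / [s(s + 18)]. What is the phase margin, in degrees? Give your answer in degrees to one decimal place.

Gain crossover: |G(jω)| = 1 at ω ≈ 0.219 rad s⁻¹.
∠G(j0.219) = −90° − arctan(0.219/18) ≈ -90.70°
PM = 180° + (-90.70°) = 89.30°

89.3°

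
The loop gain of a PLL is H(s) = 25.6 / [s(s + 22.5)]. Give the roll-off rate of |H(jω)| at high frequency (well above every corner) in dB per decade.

With 0 zeros and 2 poles, the high-frequency asymptotic slope is 20 × (0 − 2) = -40 dB/decade.

-40 dB/decade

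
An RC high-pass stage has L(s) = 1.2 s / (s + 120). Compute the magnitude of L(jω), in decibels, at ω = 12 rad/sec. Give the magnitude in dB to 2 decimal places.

|j12| = 12
|j12 + 120| = √(12² + 120²) = 120.6
|L(j12)| = 1.2 × 12 / 120.6 = 0.1194
20 log₁₀(0.1194) = -18.460 dB

-18.46 dB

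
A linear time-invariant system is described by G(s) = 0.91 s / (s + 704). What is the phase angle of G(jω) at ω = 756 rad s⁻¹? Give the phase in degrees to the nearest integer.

43°

∠(j756) = 90.00°
∠(j756 + 704) = arctan(756/704) = 47.04°
∠G(j756) = 90.00° − 47.04° = 42.96°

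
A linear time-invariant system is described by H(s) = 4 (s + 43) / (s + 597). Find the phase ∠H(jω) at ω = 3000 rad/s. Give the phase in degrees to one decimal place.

10.4°

∠(j3000 + 43) = arctan(3000/43) = 89.18°
∠(j3000 + 597) = arctan(3000/597) = 78.75°
∠H(j3000) = 89.18° − 78.75° = 10.43°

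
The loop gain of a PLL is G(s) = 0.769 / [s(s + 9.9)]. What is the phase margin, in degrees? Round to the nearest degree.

Gain crossover: |G(jω)| = 1 at ω ≈ 0.0777 rad/s.
∠G(j0.0777) = −90° − arctan(0.0777/9.9) ≈ -90.45°
PM = 180° + (-90.45°) = 89.55°

90 deg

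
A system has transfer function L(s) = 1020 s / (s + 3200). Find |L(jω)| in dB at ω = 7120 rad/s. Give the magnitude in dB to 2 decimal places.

|j7120| = 7120
|j7120 + 3200| = √(7120² + 3200²) = 7806
|L(j7120)| = 1020 × 7120 / 7806 = 930.36
20 log₁₀(930.36) = 59.373 dB

59.37 dB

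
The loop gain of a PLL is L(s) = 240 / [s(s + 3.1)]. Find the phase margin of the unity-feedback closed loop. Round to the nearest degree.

11°

Gain crossover: |L(jω)| = 1 at ω ≈ 15.3 rad/s.
∠L(j15.3) = −90° − arctan(15.3/3.1) ≈ -168.57°
PM = 180° + (-168.57°) = 11.43°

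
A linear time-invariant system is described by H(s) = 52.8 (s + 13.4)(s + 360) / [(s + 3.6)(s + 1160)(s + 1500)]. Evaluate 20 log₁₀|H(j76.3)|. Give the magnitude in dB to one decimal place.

-38.9 dB

|j76.3 + 13.4| = √(76.3² + 13.4²) = 77.47
|j76.3 + 360| = √(76.3² + 360²) = 368
|j76.3 + 3.6| = √(76.3² + 3.6²) = 76.38
|j76.3 + 1160| = √(76.3² + 1160²) = 1163
|j76.3 + 1500| = √(76.3² + 1500²) = 1502
|H(j76.3)| = 52.8 × 77.47 × 368 / (76.38 × 1163 × 1502) = 0.011286
20 log₁₀(0.011286) = -38.95 dB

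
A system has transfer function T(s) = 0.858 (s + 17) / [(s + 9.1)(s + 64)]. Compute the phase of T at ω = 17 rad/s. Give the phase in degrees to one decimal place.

∠(j17 + 17) = arctan(17/17) = 45.00°
∠(j17 + 9.1) = arctan(17/9.1) = 61.84°
∠(j17 + 64) = arctan(17/64) = 14.88°
∠T(j17) = 45.00° − (61.84° + 14.88°) = -31.72°

-31.7 deg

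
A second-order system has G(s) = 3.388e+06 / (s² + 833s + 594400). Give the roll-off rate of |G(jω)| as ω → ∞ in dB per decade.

-40 dB/decade

With 0 zeros and 2 poles, the high-frequency asymptotic slope is 20 × (0 − 2) = -40 dB/decade.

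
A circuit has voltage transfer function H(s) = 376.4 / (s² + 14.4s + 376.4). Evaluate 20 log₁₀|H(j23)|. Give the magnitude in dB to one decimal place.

0.3 dB

|(j23)² + 14.4(j23) + 376.4| = |-152.6 + j331.2| = 364.7
|H(j23)| = 376.4 / 364.7 = 1.0322
20 log₁₀(1.0322) = 0.28 dB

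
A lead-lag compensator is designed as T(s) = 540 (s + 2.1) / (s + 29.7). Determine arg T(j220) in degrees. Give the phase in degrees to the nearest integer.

∠(j220 + 2.1) = arctan(220/2.1) = 89.45°
∠(j220 + 29.7) = arctan(220/29.7) = 82.31°
∠T(j220) = 89.45° − 82.31° = 7.14°

7°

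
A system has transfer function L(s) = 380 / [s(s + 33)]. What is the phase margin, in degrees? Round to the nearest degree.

Gain crossover: |L(jω)| = 1 at ω ≈ 10.9 rad/s.
∠L(j10.9) = −90° − arctan(10.9/33) ≈ -108.33°
PM = 180° + (-108.33°) = 71.67°

72°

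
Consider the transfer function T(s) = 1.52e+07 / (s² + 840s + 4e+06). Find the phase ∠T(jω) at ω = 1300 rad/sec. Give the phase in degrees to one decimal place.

∠[(j1300)² + 840(j1300) + 4e+06] = ∠[2.31e+06 + j1.092e+06] = 25.30°
∠T(j1300) = −25.30° = -25.30°

-25.3°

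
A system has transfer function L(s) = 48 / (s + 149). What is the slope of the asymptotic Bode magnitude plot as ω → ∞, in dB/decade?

-20 dB/decade

With 0 zeros and 1 pole, the high-frequency asymptotic slope is 20 × (0 − 1) = -20 dB/decade.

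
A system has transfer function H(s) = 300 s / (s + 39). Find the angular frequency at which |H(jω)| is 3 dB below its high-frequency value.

For a single-pole high-pass, the −3 dB point is at the pole: ω = 39 rad/sec.

39 rad/sec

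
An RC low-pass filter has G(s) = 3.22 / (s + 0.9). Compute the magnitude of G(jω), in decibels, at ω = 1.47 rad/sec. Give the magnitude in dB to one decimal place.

5.4 dB

|j1.47 + 0.9| = √(1.47² + 0.9²) = 1.724
|G(j1.47)| = 3.22 / 1.724 = 1.8682
20 log₁₀(1.8682) = 5.43 dB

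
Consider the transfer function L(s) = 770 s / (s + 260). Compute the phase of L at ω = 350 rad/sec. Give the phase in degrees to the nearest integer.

∠(j350) = 90.00°
∠(j350 + 260) = arctan(350/260) = 53.39°
∠L(j350) = 90.00° − 53.39° = 36.61°

37°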